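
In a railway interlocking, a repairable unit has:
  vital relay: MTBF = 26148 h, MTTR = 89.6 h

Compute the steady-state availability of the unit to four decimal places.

0.9966

A(vital relay) = MTBF/(MTBF+MTTR) = 26148/(26148+89.6) = 0.9966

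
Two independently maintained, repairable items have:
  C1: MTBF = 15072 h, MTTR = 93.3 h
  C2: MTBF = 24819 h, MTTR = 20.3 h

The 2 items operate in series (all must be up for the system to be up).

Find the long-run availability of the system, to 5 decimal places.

A(C1) = MTBF/(MTBF+MTTR) = 15072/(15072+93.3) = 0.993848
A(C2) = MTBF/(MTBF+MTTR) = 24819/(24819+20.3) = 0.999183
Series availability: 0.993848 × 0.999183 = 0.99304

0.99304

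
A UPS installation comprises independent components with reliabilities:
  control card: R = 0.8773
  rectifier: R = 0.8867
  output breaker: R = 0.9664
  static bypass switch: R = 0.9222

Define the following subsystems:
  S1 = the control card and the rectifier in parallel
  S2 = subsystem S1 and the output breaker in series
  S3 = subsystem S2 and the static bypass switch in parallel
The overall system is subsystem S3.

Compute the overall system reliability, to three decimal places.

Parallel (control card and rectifier): 1 − (1 − 0.87730)(1 − 0.88670) = 0.98610
Series ([0.98610] and output breaker): 0.98610 × 0.96640 = 0.95297
Parallel ([0.95297] and static bypass switch): 1 − (1 − 0.95297)(1 − 0.92220) = 0.996

0.996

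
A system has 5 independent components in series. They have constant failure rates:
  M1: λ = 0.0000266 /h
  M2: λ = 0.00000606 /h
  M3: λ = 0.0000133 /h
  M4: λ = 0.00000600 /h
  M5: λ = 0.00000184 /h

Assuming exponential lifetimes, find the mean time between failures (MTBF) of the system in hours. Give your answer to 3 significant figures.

Series of exponential components: λ_sys = Σ λ_i
λ_sys = 0.0000266 + 0.00000606 + 0.0000133 + 0.00000600 + 0.00000184 = 5.3800e-05 /h
MTBF = 1 / λ_sys = 18600 h

18600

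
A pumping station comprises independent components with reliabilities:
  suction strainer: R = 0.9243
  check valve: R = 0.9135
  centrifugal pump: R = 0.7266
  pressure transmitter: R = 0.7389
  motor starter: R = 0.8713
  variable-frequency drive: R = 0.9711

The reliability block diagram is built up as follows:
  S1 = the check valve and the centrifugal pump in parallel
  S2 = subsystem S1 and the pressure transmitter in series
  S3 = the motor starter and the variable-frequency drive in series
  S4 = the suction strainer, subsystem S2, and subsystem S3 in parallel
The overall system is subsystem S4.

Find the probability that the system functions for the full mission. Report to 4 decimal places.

Parallel (check valve and centrifugal pump): 1 − (1 − 0.913500)(1 − 0.726600) = 0.976351
Series ([0.976351] and pressure transmitter): 0.976351 × 0.738900 = 0.721426
Series (motor starter and variable-frequency drive): 0.871300 × 0.971100 = 0.846119
Parallel (suction strainer, [0.721426], and [0.846119]): 1 − (1 − 0.924300)(1 − 0.721426)(1 − 0.846119) = 0.9968

0.9968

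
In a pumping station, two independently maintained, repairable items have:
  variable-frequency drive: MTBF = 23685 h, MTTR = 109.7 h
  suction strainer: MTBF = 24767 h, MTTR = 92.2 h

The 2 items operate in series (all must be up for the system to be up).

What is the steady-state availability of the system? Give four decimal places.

0.9917

A(variable-frequency drive) = MTBF/(MTBF+MTTR) = 23685/(23685+109.7) = 0.995390
A(suction strainer) = MTBF/(MTBF+MTTR) = 24767/(24767+92.2) = 0.996291
Series availability: 0.995390 × 0.996291 = 0.9917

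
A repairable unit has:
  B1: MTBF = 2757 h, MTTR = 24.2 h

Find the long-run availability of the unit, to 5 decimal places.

A(B1) = MTBF/(MTBF+MTTR) = 2757/(2757+24.2) = 0.99130

0.99130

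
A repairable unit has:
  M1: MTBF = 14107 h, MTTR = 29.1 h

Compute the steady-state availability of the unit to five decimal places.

A(M1) = MTBF/(MTBF+MTTR) = 14107/(14107+29.1) = 0.99794

0.99794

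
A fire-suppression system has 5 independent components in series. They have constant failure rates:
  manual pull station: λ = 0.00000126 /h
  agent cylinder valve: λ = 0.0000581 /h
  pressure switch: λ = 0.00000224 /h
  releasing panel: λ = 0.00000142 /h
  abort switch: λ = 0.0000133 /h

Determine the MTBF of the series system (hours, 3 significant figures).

Series of exponential components: λ_sys = Σ λ_i
λ_sys = 0.00000126 + 0.0000581 + 0.00000224 + 0.00000142 + 0.0000133 = 7.6320e-05 /h
MTBF = 1 / λ_sys = 13100 h

13100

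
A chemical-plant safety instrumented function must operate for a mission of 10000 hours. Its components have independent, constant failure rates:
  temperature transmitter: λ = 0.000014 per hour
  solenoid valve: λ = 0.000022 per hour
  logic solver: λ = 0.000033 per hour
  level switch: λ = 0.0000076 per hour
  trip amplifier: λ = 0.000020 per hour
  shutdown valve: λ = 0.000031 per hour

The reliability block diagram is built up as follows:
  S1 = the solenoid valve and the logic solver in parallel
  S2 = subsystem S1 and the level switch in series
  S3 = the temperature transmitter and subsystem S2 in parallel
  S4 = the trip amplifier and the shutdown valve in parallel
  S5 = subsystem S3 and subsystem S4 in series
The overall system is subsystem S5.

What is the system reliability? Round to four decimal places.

0.9362

R(temperature transmitter) = exp(−0.000014 × 10000) = 0.869358
R(solenoid valve) = exp(−0.000022 × 10000) = 0.802519
R(logic solver) = exp(−0.000033 × 10000) = 0.718924
R(level switch) = exp(−0.0000076 × 10000) = 0.926816
R(trip amplifier) = exp(−0.000020 × 10000) = 0.818731
R(shutdown valve) = exp(−0.000031 × 10000) = 0.733447
Parallel (solenoid valve and logic solver): 1 − (1 − 0.802519)(1 − 0.718924) = 0.944493
Series ([0.944493] and level switch): 0.944493 × 0.926816 = 0.875371
Parallel (temperature transmitter and [0.875371]): 1 − (1 − 0.869358)(1 − 0.875371) = 0.983718
Parallel (trip amplifier and shutdown valve): 1 − (1 − 0.818731)(1 − 0.733447) = 0.951682
Series ([0.983718] and [0.951682]): 0.983718 × 0.951682 = 0.9362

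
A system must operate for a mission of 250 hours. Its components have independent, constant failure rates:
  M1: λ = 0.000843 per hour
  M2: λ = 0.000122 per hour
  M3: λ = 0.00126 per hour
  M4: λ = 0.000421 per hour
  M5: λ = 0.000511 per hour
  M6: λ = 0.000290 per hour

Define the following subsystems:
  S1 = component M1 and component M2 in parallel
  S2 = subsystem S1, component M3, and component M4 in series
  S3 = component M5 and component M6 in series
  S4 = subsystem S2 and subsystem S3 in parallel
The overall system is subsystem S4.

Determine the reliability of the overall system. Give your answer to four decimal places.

0.9371

R(M1) = exp(−0.000843 × 250) = 0.809977
R(M2) = exp(−0.000122 × 250) = 0.969960
R(M3) = exp(−0.00126 × 250) = 0.729789
R(M4) = exp(−0.000421 × 250) = 0.900099
R(M5) = exp(−0.000511 × 250) = 0.880073
R(M6) = exp(−0.000290 × 250) = 0.930066
Parallel (M1 and M2): 1 − (1 − 0.809977)(1 − 0.969960) = 0.994292
Series ([0.994292], M3, and M4): 0.994292 × 0.729789 × 0.900099 = 0.653133
Series (M5 and M6): 0.880073 × 0.930066 = 0.818526
Parallel ([0.653133] and [0.818526]): 1 − (1 − 0.653133)(1 − 0.818526) = 0.9371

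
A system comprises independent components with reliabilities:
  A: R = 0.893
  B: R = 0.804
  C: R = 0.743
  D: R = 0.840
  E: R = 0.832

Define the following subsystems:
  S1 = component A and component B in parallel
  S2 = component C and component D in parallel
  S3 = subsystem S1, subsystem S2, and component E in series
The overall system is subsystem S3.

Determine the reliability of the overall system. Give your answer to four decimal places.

Parallel (A and B): 1 − (1 − 0.893000)(1 − 0.804000) = 0.979028
Parallel (C and D): 1 − (1 − 0.743000)(1 − 0.840000) = 0.958880
Series ([0.979028], [0.958880], and E): 0.979028 × 0.958880 × 0.832000 = 0.7811

0.7811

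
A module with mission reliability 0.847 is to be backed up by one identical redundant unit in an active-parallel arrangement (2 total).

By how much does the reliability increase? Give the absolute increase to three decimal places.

R_before = 0.847
R_after = 1 − (1 − 0.847)^2 = 0.977
ΔR = 0.977 − 0.847 = 0.130

0.130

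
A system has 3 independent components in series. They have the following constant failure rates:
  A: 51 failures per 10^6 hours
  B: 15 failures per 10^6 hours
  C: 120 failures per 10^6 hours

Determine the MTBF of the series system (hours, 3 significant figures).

5380

Series of exponential components: λ_sys = Σ λ_i
λ_sys = 0.000051 + 0.000015 + 0.00012 = 1.8600e-04 /h
MTBF = 1 / λ_sys = 5380 h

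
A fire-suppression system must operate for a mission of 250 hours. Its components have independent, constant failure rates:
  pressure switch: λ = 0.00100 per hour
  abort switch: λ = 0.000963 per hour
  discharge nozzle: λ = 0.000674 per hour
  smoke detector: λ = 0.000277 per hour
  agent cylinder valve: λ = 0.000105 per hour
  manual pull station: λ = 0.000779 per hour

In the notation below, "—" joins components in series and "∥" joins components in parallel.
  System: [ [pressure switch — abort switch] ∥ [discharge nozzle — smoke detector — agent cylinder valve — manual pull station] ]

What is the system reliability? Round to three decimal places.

0.857

R(pressure switch) = exp(−0.00100 × 250) = 0.77880
R(abort switch) = exp(−0.000963 × 250) = 0.78604
R(discharge nozzle) = exp(−0.000674 × 250) = 0.84493
R(smoke detector) = exp(−0.000277 × 250) = 0.93309
R(agent cylinder valve) = exp(−0.000105 × 250) = 0.97409
R(manual pull station) = exp(−0.000779 × 250) = 0.82304
Series (pressure switch and abort switch): 0.77880 × 0.78604 = 0.61217
Series (discharge nozzle, smoke detector, agent cylinder valve, and manual pull station): 0.84493 × 0.93309 × 0.97409 × 0.82304 = 0.63207
Parallel ([0.61217] and [0.63207]): 1 − (1 − 0.61217)(1 − 0.63207) = 0.857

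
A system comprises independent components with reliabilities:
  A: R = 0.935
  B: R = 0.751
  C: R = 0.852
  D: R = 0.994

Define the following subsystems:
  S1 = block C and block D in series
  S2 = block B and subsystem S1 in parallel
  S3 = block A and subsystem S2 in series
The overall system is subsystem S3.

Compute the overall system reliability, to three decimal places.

0.899

Series (C and D): 0.85200 × 0.99400 = 0.84689
Parallel (B and [0.84689]): 1 − (1 − 0.75100)(1 − 0.84689) = 0.96188
Series (A and [0.96188]): 0.93500 × 0.96188 = 0.899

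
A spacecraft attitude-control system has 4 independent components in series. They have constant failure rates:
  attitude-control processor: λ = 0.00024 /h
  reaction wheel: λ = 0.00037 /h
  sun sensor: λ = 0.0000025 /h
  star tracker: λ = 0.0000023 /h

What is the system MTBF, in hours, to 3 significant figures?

1630

Series of exponential components: λ_sys = Σ λ_i
λ_sys = 0.00024 + 0.00037 + 0.0000025 + 0.0000023 = 6.1480e-04 /h
MTBF = 1 / λ_sys = 1630 h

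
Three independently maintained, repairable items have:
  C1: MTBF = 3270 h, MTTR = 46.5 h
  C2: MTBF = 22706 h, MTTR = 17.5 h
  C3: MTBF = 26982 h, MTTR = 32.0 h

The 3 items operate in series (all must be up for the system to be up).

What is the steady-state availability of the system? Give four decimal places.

0.9841

A(C1) = MTBF/(MTBF+MTTR) = 3270/(3270+46.5) = 0.985979
A(C2) = MTBF/(MTBF+MTTR) = 22706/(22706+17.5) = 0.999230
A(C3) = MTBF/(MTBF+MTTR) = 26982/(26982+32.0) = 0.998815
Series availability: 0.985979 × 0.999230 × 0.998815 = 0.9841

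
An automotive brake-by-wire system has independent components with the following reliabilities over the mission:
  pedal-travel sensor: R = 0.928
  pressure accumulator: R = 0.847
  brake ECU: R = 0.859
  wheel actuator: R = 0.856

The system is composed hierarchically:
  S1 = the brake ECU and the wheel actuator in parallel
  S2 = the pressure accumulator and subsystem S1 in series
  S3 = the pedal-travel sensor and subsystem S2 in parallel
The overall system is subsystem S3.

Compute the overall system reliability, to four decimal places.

Parallel (brake ECU and wheel actuator): 1 − (1 − 0.859000)(1 − 0.856000) = 0.979696
Series (pressure accumulator and [0.979696]): 0.847000 × 0.979696 = 0.829803
Parallel (pedal-travel sensor and [0.829803]): 1 − (1 − 0.928000)(1 − 0.829803) = 0.9877

0.9877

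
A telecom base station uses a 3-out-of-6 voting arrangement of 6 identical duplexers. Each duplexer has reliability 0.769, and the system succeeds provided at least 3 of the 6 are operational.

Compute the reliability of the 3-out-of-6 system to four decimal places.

0.9716

R = Σ_{i=3}^{6} C(6,i) p^i (1−p)^{6−i} with p = 0.769
C(6,3)·0.769^3·0.231^3 = 0.112110
C(6,4)·0.769^4·0.231^2 = 0.279911
C(6,5)·0.769^5·0.231^1 = 0.372730
C(6,6)·0.769^6·0.231^0 = 0.206804
Sum = 0.9716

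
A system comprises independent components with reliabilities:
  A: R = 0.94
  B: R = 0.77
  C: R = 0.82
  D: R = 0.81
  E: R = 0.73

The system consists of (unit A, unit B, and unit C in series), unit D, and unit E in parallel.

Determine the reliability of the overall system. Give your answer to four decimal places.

0.9791

Series (A, B, and C): 0.940000 × 0.770000 × 0.820000 = 0.593516
Parallel ([0.593516], D, and E): 1 − (1 − 0.593516)(1 − 0.810000)(1 − 0.730000) = 0.9791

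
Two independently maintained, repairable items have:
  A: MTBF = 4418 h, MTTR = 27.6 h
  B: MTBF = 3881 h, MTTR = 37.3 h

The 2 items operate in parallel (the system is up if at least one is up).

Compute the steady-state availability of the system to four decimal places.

A(A) = MTBF/(MTBF+MTTR) = 4418/(4418+27.6) = 0.993792
A(B) = MTBF/(MTBF+MTTR) = 3881/(3881+37.3) = 0.990481
Parallel availability: 1 − (1 − 0.993792)(1 − 0.990481) = 0.9999

0.9999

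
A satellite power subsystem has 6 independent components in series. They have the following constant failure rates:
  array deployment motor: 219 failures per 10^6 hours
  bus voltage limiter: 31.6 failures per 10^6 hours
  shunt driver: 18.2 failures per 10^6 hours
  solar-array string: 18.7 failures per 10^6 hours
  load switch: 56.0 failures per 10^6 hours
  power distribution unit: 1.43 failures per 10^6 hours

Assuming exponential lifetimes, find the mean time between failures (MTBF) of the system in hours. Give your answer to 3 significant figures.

2900

Series of exponential components: λ_sys = Σ λ_i
λ_sys = 0.000219 + 0.0000316 + 0.0000182 + 0.0000187 + 0.0000560 + 0.00000143 = 3.4493e-04 /h
MTBF = 1 / λ_sys = 2900 h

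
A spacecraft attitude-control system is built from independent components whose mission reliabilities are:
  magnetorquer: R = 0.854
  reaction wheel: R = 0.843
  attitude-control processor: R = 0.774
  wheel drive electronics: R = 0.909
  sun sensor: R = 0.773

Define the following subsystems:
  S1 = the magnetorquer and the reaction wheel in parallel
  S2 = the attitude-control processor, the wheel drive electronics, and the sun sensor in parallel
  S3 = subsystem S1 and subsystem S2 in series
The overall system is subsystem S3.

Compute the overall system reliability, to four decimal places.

0.9725

Parallel (magnetorquer and reaction wheel): 1 − (1 − 0.854000)(1 − 0.843000) = 0.977078
Parallel (attitude-control processor, wheel drive electronics, and sun sensor): 1 − (1 − 0.774000)(1 − 0.909000)(1 − 0.773000) = 0.995332
Series ([0.977078] and [0.995332]): 0.977078 × 0.995332 = 0.9725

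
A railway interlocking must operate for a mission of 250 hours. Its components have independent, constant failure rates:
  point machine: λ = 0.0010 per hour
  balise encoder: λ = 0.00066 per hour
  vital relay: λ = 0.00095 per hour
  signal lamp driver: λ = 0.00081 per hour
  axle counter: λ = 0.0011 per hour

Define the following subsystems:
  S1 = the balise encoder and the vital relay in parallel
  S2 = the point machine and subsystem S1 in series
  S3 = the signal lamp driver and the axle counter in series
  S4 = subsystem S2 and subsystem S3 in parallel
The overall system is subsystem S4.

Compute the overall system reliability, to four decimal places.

0.9065

R(point machine) = exp(−0.0010 × 250) = 0.778801
R(balise encoder) = exp(−0.00066 × 250) = 0.847894
R(vital relay) = exp(−0.00095 × 250) = 0.788597
R(signal lamp driver) = exp(−0.00081 × 250) = 0.816686
R(axle counter) = exp(−0.0011 × 250) = 0.759572
Parallel (balise encoder and vital relay): 1 − (1 − 0.847894)(1 − 0.788597) = 0.967844
Series (point machine and [0.967844]): 0.778801 × 0.967844 = 0.753758
Series (signal lamp driver and axle counter): 0.816686 × 0.759572 = 0.620332
Parallel ([0.753758] and [0.620332]): 1 − (1 − 0.753758)(1 − 0.620332) = 0.9065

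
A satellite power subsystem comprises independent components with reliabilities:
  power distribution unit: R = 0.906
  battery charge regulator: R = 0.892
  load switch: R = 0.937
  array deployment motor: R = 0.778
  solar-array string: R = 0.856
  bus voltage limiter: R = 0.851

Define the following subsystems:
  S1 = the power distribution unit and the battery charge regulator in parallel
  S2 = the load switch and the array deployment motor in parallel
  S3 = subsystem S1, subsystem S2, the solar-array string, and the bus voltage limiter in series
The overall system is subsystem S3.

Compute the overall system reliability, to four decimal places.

Parallel (power distribution unit and battery charge regulator): 1 − (1 − 0.906000)(1 − 0.892000) = 0.989848
Parallel (load switch and array deployment motor): 1 − (1 − 0.937000)(1 − 0.778000) = 0.986014
Series ([0.989848], [0.986014], solar-array string, and bus voltage limiter): 0.989848 × 0.986014 × 0.856000 × 0.851000 = 0.7110

0.7110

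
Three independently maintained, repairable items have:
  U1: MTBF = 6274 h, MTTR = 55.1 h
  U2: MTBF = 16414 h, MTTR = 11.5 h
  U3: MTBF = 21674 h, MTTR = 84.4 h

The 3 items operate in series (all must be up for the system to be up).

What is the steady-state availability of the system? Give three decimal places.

0.987

A(U1) = MTBF/(MTBF+MTTR) = 6274/(6274+55.1) = 0.991294
A(U2) = MTBF/(MTBF+MTTR) = 16414/(16414+11.5) = 0.999300
A(U3) = MTBF/(MTBF+MTTR) = 21674/(21674+84.4) = 0.996121
Series availability: 0.991294 × 0.999300 × 0.996121 = 0.987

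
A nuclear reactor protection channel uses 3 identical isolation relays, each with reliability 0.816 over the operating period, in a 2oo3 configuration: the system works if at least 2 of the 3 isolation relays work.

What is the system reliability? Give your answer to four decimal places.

R = Σ_{i=2}^{3} C(3,i) p^i (1−p)^{3−i} with p = 0.816
C(3,2)·0.816^2·0.184^1 = 0.367553
C(3,3)·0.816^3·0.184^0 = 0.543338
Sum = 0.9109

0.9109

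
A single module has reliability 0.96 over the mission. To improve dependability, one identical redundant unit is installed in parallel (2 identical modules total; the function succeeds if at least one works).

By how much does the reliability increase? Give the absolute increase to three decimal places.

R_before = 0.96
R_after = 1 − (1 − 0.96)^2 = 0.998
ΔR = 0.998 − 0.96 = 0.038

0.038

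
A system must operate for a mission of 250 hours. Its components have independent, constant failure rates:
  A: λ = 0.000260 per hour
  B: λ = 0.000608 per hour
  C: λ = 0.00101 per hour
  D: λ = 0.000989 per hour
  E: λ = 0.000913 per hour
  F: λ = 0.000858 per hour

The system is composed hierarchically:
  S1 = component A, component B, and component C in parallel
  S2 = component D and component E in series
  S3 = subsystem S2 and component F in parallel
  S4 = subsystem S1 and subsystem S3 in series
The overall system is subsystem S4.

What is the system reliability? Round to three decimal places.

R(A) = exp(−0.000260 × 250) = 0.93707
R(B) = exp(−0.000608 × 250) = 0.85899
R(C) = exp(−0.00101 × 250) = 0.77686
R(D) = exp(−0.000989 × 250) = 0.78095
R(E) = exp(−0.000913 × 250) = 0.79593
R(F) = exp(−0.000858 × 250) = 0.80694
Parallel (A, B, and C): 1 − (1 − 0.93707)(1 − 0.85899)(1 − 0.77686) = 0.99802
Series (D and E): 0.78095 × 0.79593 = 0.62158
Parallel ([0.62158] and F): 1 − (1 − 0.62158)(1 − 0.80694) = 0.92694
Series ([0.99802] and [0.92694]): 0.99802 × 0.92694 = 0.925

0.925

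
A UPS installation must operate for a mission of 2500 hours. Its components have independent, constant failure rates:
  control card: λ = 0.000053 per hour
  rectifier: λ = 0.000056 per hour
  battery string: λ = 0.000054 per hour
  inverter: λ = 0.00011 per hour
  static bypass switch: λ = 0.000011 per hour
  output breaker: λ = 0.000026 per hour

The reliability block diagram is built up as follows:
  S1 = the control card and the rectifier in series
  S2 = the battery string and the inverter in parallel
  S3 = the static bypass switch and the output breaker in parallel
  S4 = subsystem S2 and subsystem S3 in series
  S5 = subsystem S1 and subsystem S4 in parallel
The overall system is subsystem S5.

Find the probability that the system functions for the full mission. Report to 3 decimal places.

0.992

R(control card) = exp(−0.000053 × 2500) = 0.87590
R(rectifier) = exp(−0.000056 × 2500) = 0.86936
R(battery string) = exp(−0.000054 × 2500) = 0.87372
R(inverter) = exp(−0.00011 × 2500) = 0.75957
R(static bypass switch) = exp(−0.000011 × 2500) = 0.97287
R(output breaker) = exp(−0.000026 × 2500) = 0.93707
Series (control card and rectifier): 0.87590 × 0.86936 = 0.76147
Parallel (battery string and inverter): 1 − (1 − 0.87372)(1 − 0.75957) = 0.96964
Parallel (static bypass switch and output breaker): 1 − (1 − 0.97287)(1 − 0.93707) = 0.99829
Series ([0.96964] and [0.99829]): 0.96964 × 0.99829 = 0.96798
Parallel ([0.76147] and [0.96798]): 1 − (1 − 0.76147)(1 − 0.96798) = 0.992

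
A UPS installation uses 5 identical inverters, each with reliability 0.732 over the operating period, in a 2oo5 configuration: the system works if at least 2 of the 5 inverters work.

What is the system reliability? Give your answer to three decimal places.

0.980

R = Σ_{i=2}^{5} C(5,i) p^i (1−p)^{5−i} with p = 0.732
C(5,2)·0.732^2·0.268^3 = 0.10314
C(5,3)·0.732^3·0.268^2 = 0.28171
C(5,4)·0.732^4·0.268^1 = 0.38472
C(5,5)·0.732^5·0.268^0 = 0.21016
Sum = 0.980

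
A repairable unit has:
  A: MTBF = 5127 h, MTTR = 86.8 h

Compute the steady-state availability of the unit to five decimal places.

0.98335

A(A) = MTBF/(MTBF+MTTR) = 5127/(5127+86.8) = 0.98335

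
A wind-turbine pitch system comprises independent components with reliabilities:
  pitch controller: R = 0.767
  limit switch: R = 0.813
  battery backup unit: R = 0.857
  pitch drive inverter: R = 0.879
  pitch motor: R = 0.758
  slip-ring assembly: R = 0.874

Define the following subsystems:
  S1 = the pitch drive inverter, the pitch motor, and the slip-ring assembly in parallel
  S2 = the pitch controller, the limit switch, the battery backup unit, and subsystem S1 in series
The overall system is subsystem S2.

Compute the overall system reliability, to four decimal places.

0.5324

Parallel (pitch drive inverter, pitch motor, and slip-ring assembly): 1 − (1 − 0.879000)(1 − 0.758000)(1 − 0.874000) = 0.996310
Series (pitch controller, limit switch, battery backup unit, and [0.996310]): 0.767000 × 0.813000 × 0.857000 × 0.996310 = 0.5324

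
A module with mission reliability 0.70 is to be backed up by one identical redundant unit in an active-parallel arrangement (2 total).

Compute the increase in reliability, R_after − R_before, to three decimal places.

R_before = 0.70
R_after = 1 − (1 − 0.70)^2 = 0.910
ΔR = 0.910 − 0.70 = 0.210

0.210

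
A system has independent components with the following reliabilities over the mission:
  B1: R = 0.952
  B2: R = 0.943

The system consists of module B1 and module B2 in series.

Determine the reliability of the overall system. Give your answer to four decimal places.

0.8977

Series (B1 and B2): 0.952000 × 0.943000 = 0.8977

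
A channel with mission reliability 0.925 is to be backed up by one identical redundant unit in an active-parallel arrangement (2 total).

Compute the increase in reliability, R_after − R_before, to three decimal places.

0.069

R_before = 0.925
R_after = 1 − (1 − 0.925)^2 = 0.994
ΔR = 0.994 − 0.925 = 0.069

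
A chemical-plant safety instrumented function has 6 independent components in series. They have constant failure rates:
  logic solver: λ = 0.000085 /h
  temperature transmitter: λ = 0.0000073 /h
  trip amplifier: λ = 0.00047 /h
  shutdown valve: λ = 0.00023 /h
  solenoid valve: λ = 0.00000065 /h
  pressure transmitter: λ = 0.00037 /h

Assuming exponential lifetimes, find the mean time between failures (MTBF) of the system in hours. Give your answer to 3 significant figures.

860

Series of exponential components: λ_sys = Σ λ_i
λ_sys = 0.000085 + 0.0000073 + 0.00047 + 0.00023 + 0.00000065 + 0.00037 = 1.1630e-03 /h
MTBF = 1 / λ_sys = 860 h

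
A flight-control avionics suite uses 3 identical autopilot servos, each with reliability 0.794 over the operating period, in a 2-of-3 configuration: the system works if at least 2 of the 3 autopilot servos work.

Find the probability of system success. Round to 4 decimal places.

R = Σ_{i=2}^{3} C(3,i) p^i (1−p)^{3−i} with p = 0.794
C(3,2)·0.794^2·0.206^1 = 0.389609
C(3,3)·0.794^3·0.206^0 = 0.500566
Sum = 0.8902

0.8902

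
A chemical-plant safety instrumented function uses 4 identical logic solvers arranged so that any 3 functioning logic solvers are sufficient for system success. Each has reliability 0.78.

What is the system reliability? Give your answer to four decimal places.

0.7878

R = Σ_{i=3}^{4} C(4,i) p^i (1−p)^{4−i} with p = 0.78
C(4,3)·0.78^3·0.22^1 = 0.417606
C(4,4)·0.78^4·0.22^0 = 0.370151
Sum = 0.7878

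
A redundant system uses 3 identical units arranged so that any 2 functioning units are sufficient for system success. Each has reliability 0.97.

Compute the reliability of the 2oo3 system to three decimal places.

R = Σ_{i=2}^{3} C(3,i) p^i (1−p)^{3−i} with p = 0.97
C(3,2)·0.97^2·0.03^1 = 0.08468
C(3,3)·0.97^3·0.03^0 = 0.91267
Sum = 0.997

0.997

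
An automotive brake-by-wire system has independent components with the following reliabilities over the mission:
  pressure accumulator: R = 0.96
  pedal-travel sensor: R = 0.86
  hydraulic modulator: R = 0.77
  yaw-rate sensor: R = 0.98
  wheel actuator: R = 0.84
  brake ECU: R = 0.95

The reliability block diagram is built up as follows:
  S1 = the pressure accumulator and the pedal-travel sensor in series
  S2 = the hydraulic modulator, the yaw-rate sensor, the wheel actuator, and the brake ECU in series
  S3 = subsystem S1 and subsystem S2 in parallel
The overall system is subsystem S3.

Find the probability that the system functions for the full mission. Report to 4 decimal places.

0.9306

Series (pressure accumulator and pedal-travel sensor): 0.960000 × 0.860000 = 0.825600
Series (hydraulic modulator, yaw-rate sensor, wheel actuator, and brake ECU): 0.770000 × 0.980000 × 0.840000 × 0.950000 = 0.602171
Parallel ([0.825600] and [0.602171]): 1 − (1 − 0.825600)(1 − 0.602171) = 0.9306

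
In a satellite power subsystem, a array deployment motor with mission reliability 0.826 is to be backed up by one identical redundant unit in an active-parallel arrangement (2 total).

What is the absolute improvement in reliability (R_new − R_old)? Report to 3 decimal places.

R_before = 0.826
R_after = 1 − (1 − 0.826)^2 = 0.970
ΔR = 0.970 − 0.826 = 0.144

0.144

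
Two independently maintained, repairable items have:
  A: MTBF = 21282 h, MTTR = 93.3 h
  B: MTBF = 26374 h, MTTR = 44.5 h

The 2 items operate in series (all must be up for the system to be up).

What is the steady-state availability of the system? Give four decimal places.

0.9940

A(A) = MTBF/(MTBF+MTTR) = 21282/(21282+93.3) = 0.995635
A(B) = MTBF/(MTBF+MTTR) = 26374/(26374+44.5) = 0.998316
Series availability: 0.995635 × 0.998316 = 0.9940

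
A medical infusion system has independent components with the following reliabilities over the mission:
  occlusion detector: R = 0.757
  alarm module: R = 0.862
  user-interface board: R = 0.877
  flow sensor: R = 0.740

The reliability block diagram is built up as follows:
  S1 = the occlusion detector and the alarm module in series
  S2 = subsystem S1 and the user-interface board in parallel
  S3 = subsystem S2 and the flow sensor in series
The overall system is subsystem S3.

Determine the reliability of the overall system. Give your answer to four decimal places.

0.7084

Series (occlusion detector and alarm module): 0.757000 × 0.862000 = 0.652534
Parallel ([0.652534] and user-interface board): 1 − (1 − 0.652534)(1 − 0.877000) = 0.957262
Series ([0.957262] and flow sensor): 0.957262 × 0.740000 = 0.7084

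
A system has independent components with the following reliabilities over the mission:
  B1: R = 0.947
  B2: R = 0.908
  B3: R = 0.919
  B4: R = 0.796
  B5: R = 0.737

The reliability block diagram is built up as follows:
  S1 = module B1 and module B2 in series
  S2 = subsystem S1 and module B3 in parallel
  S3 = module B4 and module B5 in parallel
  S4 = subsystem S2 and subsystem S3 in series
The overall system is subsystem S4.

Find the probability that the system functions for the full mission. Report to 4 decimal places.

0.9356

Series (B1 and B2): 0.947000 × 0.908000 = 0.859876
Parallel ([0.859876] and B3): 1 − (1 − 0.859876)(1 − 0.919000) = 0.988650
Parallel (B4 and B5): 1 − (1 − 0.796000)(1 − 0.737000) = 0.946348
Series ([0.988650] and [0.946348]): 0.988650 × 0.946348 = 0.9356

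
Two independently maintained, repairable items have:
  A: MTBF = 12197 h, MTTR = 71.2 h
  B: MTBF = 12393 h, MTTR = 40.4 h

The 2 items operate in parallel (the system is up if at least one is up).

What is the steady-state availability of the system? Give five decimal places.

A(A) = MTBF/(MTBF+MTTR) = 12197/(12197+71.2) = 0.994196
A(B) = MTBF/(MTBF+MTTR) = 12393/(12393+40.4) = 0.996751
Parallel availability: 1 − (1 − 0.994196)(1 − 0.996751) = 0.99998

0.99998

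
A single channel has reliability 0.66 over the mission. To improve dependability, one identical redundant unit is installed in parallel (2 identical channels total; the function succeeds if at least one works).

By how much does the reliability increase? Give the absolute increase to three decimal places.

0.224

R_before = 0.66
R_after = 1 − (1 − 0.66)^2 = 0.884
ΔR = 0.884 − 0.66 = 0.224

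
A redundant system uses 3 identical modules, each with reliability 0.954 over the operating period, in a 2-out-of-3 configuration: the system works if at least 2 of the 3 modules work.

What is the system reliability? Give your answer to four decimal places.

R = Σ_{i=2}^{3} C(3,i) p^i (1−p)^{3−i} with p = 0.954
C(3,2)·0.954^2·0.046^1 = 0.125596
C(3,3)·0.954^3·0.046^0 = 0.868251
Sum = 0.9938

0.9938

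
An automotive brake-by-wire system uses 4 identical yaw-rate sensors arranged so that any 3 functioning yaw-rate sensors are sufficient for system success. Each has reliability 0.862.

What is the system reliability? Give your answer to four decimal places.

0.9057

R = Σ_{i=3}^{4} C(4,i) p^i (1−p)^{4−i} with p = 0.862
C(4,3)·0.862^3·0.138^1 = 0.353558
C(4,4)·0.862^4·0.138^0 = 0.552114
Sum = 0.9057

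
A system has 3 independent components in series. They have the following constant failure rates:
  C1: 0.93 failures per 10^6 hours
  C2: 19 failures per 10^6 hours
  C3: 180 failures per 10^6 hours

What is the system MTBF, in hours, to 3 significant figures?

Series of exponential components: λ_sys = Σ λ_i
λ_sys = 0.00000093 + 0.000019 + 0.00018 = 1.9993e-04 /h
MTBF = 1 / λ_sys = 5000 h

5000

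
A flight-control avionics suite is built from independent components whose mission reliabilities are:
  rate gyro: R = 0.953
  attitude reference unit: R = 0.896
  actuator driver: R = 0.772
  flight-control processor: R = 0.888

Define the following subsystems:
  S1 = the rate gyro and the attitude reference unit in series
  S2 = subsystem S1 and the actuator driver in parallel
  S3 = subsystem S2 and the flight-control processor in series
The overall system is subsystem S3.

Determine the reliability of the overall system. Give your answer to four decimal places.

0.8584

Series (rate gyro and attitude reference unit): 0.953000 × 0.896000 = 0.853888
Parallel ([0.853888] and actuator driver): 1 − (1 − 0.853888)(1 − 0.772000) = 0.966686
Series ([0.966686] and flight-control processor): 0.966686 × 0.888000 = 0.8584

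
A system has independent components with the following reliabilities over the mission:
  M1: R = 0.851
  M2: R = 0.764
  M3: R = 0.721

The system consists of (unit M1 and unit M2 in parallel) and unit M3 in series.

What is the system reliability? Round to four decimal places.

0.6956

Parallel (M1 and M2): 1 − (1 − 0.851000)(1 − 0.764000) = 0.964836
Series ([0.964836] and M3): 0.964836 × 0.721000 = 0.6956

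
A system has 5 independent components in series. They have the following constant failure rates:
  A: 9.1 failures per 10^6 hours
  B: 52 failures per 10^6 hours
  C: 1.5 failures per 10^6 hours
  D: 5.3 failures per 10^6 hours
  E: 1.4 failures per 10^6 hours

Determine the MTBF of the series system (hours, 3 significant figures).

Series of exponential components: λ_sys = Σ λ_i
λ_sys = 0.0000091 + 0.000052 + 0.0000015 + 0.0000053 + 0.0000014 = 6.9300e-05 /h
MTBF = 1 / λ_sys = 14400 h

14400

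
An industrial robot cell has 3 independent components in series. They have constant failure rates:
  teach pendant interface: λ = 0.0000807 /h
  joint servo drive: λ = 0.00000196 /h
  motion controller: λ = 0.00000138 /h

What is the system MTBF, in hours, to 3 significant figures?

11900

Series of exponential components: λ_sys = Σ λ_i
λ_sys = 0.0000807 + 0.00000196 + 0.00000138 = 8.4040e-05 /h
MTBF = 1 / λ_sys = 11900 h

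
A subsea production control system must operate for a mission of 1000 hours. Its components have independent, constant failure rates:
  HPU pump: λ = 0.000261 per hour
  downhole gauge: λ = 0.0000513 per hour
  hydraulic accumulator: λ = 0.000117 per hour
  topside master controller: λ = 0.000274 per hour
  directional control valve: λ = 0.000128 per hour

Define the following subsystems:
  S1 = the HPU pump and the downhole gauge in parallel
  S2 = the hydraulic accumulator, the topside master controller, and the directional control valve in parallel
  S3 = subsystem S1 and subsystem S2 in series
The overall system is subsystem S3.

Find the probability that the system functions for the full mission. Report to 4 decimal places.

R(HPU pump) = exp(−0.000261 × 1000) = 0.770281
R(downhole gauge) = exp(−0.0000513 × 1000) = 0.949994
R(hydraulic accumulator) = exp(−0.000117 × 1000) = 0.889585
R(topside master controller) = exp(−0.000274 × 1000) = 0.760332
R(directional control valve) = exp(−0.000128 × 1000) = 0.879853
Parallel (HPU pump and downhole gauge): 1 − (1 − 0.770281)(1 − 0.949994) = 0.988513
Parallel (hydraulic accumulator, topside master controller, and directional control valve): 1 − (1 − 0.889585)(1 − 0.760332)(1 − 0.879853) = 0.996821
Series ([0.988513] and [0.996821]): 0.988513 × 0.996821 = 0.9854

0.9854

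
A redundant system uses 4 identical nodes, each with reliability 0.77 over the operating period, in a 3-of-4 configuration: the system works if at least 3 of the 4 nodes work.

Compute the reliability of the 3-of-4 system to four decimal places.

0.7715

R = Σ_{i=3}^{4} C(4,i) p^i (1−p)^{4−i} with p = 0.77
C(4,3)·0.77^3·0.23^1 = 0.420010
C(4,4)·0.77^4·0.23^0 = 0.351530
Sum = 0.7715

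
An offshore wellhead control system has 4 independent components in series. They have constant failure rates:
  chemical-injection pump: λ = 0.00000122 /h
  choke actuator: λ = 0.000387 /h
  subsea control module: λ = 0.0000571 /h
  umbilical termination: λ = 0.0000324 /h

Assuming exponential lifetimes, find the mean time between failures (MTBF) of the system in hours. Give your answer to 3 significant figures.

Series of exponential components: λ_sys = Σ λ_i
λ_sys = 0.00000122 + 0.000387 + 0.0000571 + 0.0000324 = 4.7772e-04 /h
MTBF = 1 / λ_sys = 2090 h

2090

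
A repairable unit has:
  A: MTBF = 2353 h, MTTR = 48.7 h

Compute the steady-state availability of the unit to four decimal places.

A(A) = MTBF/(MTBF+MTTR) = 2353/(2353+48.7) = 0.9797

0.9797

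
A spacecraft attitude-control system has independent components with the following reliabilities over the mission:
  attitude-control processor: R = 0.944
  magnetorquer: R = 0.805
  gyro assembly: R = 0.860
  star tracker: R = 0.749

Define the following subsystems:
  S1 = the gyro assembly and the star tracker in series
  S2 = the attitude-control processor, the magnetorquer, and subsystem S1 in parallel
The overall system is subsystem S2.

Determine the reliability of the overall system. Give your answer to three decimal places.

Series (gyro assembly and star tracker): 0.86000 × 0.74900 = 0.64414
Parallel (attitude-control processor, magnetorquer, and [0.64414]): 1 − (1 − 0.94400)(1 − 0.80500)(1 − 0.64414) = 0.996

0.996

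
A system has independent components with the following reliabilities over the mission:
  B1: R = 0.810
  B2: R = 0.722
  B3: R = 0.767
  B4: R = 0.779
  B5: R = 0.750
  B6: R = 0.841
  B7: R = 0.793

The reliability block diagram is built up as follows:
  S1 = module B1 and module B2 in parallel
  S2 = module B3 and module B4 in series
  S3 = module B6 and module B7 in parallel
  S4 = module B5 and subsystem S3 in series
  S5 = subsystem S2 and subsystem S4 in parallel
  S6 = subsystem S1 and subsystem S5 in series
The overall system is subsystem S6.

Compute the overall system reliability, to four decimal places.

Parallel (B1 and B2): 1 − (1 − 0.810000)(1 − 0.722000) = 0.947180
Series (B3 and B4): 0.767000 × 0.779000 = 0.597493
Parallel (B6 and B7): 1 − (1 − 0.841000)(1 − 0.793000) = 0.967087
Series (B5 and [0.967087]): 0.750000 × 0.967087 = 0.725315
Parallel ([0.597493] and [0.725315]): 1 − (1 − 0.597493)(1 − 0.725315) = 0.889437
Series ([0.947180] and [0.889437]): 0.947180 × 0.889437 = 0.8425

0.8425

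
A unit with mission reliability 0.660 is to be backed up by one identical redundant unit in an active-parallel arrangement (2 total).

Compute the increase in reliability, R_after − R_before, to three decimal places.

R_before = 0.660
R_after = 1 − (1 − 0.660)^2 = 0.884
ΔR = 0.884 − 0.660 = 0.224

0.224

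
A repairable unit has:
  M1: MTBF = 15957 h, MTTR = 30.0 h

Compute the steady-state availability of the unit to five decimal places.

A(M1) = MTBF/(MTBF+MTTR) = 15957/(15957+30.0) = 0.99812

0.99812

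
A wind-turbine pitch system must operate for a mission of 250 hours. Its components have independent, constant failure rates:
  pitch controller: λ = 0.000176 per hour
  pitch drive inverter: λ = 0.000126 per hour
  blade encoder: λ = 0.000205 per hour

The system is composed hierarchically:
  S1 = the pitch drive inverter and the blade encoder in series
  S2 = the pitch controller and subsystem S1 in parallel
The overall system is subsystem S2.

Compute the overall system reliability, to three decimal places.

0.997

R(pitch controller) = exp(−0.000176 × 250) = 0.95695
R(pitch drive inverter) = exp(−0.000126 × 250) = 0.96899
R(blade encoder) = exp(−0.000205 × 250) = 0.95004
Series (pitch drive inverter and blade encoder): 0.96899 × 0.95004 = 0.92058
Parallel (pitch controller and [0.92058]): 1 − (1 − 0.95695)(1 − 0.92058) = 0.997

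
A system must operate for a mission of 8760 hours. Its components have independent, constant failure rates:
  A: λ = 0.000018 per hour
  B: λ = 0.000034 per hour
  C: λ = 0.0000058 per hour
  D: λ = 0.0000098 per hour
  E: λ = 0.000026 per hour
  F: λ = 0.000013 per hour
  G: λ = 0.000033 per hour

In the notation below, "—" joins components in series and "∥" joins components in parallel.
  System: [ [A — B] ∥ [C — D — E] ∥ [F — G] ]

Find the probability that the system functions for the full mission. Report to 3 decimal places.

R(A) = exp(−0.000018 × 8760) = 0.85412
R(B) = exp(−0.000034 × 8760) = 0.74242
R(C) = exp(−0.0000058 × 8760) = 0.95046
R(D) = exp(−0.0000098 × 8760) = 0.91773
R(E) = exp(−0.000026 × 8760) = 0.79632
R(F) = exp(−0.000013 × 8760) = 0.89237
R(G) = exp(−0.000033 × 8760) = 0.74895
Series (A and B): 0.85412 × 0.74242 = 0.63412
Series (C, D, and E): 0.95046 × 0.91773 × 0.79632 = 0.69460
Series (F and G): 0.89237 × 0.74895 = 0.66834
Parallel ([0.63412], [0.69460], and [0.66834]): 1 − (1 − 0.63412)(1 − 0.69460)(1 − 0.66834) = 0.963

0.963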